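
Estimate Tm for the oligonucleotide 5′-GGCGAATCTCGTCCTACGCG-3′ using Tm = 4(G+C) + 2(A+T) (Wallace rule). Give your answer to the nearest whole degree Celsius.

Base counts: A=3, T=4, G=6, C=7 (length 20).
Tm = 2·(3+4) + 4·(6+7) = 2·7 + 4·13 = 14 + 52 = 66°C.

66°C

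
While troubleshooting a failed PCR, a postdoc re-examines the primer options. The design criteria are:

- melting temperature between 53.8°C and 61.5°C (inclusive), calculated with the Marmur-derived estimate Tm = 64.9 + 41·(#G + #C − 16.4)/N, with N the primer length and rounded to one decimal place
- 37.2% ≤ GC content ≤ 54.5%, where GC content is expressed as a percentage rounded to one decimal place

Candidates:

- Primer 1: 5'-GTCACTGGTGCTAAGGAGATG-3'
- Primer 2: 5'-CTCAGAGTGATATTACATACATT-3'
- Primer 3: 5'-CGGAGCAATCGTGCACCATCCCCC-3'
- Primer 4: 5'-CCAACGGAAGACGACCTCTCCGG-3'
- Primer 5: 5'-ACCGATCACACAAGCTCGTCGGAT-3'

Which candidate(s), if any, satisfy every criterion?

Primer 1 and Primer 5.

Primer 1 (21 nt, A=5 T=5 G=8 C=3): Tm = 64.9 + 41·(11 − 16.4)/21 = 54.4°C ✓; GC 11/21 = 52.4% ✓ — passes.
Primer 2 (23 nt, A=8 T=8 G=3 C=4): Tm = 64.9 + 41·(7 − 16.4)/23 = 48.1°C, outside 53.8–61.5°C ✗; GC 7/23 = 30.4%, outside 37.2–54.5% ✗ — fails.
Primer 3 (24 nt, A=5 T=3 G=5 C=11): Tm = 64.9 + 41·(16 − 16.4)/24 = 64.2°C, outside 53.8–61.5°C ✗; GC 16/24 = 66.7%, outside 37.2–54.5% ✗ — fails.
Primer 4 (23 nt, A=6 T=2 G=6 C=9): Tm = 64.9 + 41·(15 − 16.4)/23 = 62.4°C, outside 53.8–61.5°C ✗; GC 15/23 = 65.2%, outside 37.2–54.5% ✗ — fails.
Primer 5 (24 nt, A=7 T=4 G=5 C=8): Tm = 64.9 + 41·(13 − 16.4)/24 = 59.1°C ✓; GC 13/24 = 54.2% ✓ — passes.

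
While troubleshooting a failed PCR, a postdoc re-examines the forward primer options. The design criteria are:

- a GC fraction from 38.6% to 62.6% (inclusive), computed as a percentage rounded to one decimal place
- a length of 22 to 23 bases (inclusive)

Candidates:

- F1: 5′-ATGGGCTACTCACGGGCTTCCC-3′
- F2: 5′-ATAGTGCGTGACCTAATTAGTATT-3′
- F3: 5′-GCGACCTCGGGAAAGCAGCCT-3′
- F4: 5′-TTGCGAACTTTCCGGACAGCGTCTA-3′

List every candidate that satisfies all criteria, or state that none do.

F1 (22 nt, A=3 T=5 G=6 C=8): GC 14/22 = 63.6%, outside 38.6–62.6% ✗; length 22 ✓ — fails.
F2 (24 nt, A=7 T=9 G=5 C=3): GC 8/24 = 33.3%, outside 38.6–62.6% ✗; length 24, outside 22–23 ✗ — fails.
F3 (21 nt, A=5 T=2 G=7 C=7): GC 14/21 = 66.7%, outside 38.6–62.6% ✗; length 21, outside 22–23 ✗ — fails.
F4 (25 nt, A=5 T=7 G=6 C=7): GC 13/25 = 52.0% ✓; length 25, outside 22–23 ✗ — fails.

None of the candidates satisfy all criteria.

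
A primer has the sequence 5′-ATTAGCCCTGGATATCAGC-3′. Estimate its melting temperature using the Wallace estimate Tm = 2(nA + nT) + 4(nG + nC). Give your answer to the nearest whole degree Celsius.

56°C

Base counts: A=5, T=5, G=4, C=5 (length 19).
Tm = 2·(5+5) + 4·(4+5) = 2·10 + 4·9 = 20 + 36 = 56°C.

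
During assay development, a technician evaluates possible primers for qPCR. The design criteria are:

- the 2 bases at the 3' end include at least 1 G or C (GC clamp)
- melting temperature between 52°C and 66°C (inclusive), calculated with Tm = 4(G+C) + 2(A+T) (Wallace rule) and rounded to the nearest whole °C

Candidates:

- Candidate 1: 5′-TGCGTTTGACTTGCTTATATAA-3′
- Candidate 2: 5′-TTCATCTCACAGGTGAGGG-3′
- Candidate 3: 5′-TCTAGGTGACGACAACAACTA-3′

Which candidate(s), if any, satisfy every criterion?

Candidate 1 (22 nt, A=5 T=10 G=4 C=3): 3' end AA has 0 G/C, need ≥1 ✗; Tm = 2·15 + 4·7 = 58°C ✓ — fails.
Candidate 2 (19 nt, A=4 T=5 G=6 C=4): 3' end GG has 2 G/C ✓; Tm = 2·9 + 4·10 = 58°C ✓ — passes.
Candidate 3 (21 nt, A=8 T=4 G=4 C=5): 3' end TA has 0 G/C, need ≥1 ✗; Tm = 2·12 + 4·9 = 60°C ✓ — fails.

Candidate 2 only.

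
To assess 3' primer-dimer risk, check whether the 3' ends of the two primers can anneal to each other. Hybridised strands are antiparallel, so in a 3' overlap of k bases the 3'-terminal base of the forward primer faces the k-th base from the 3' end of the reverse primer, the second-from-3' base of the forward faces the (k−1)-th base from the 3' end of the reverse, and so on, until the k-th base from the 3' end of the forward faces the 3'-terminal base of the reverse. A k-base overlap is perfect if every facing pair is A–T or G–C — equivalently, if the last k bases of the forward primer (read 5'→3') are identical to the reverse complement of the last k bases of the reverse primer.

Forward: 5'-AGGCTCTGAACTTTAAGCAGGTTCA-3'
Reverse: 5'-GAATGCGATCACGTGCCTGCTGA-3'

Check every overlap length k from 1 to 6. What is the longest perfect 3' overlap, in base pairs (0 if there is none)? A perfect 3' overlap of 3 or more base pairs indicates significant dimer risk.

Longest perfect overlap: 3 complementary base pairs; significant dimer risk (threshold 3).

Last 6 bases (5'→3') — forward …GGTTCA, reverse …TGCTGA.
Reverse complement of the reverse primer's last 6 bases: TCAGCA; its first k bases are the reverse complement of the reverse primer's last k bases, so a perfect k-base overlap needs the forward primer's last k bases to equal them.
Comparing (forward last k vs required): k=1: A vs T ✗; k=2: CA vs TC ✗; k=3: TCA vs TCA ✓; k=4: TTCA vs TCAG ✗; k=5: GTTCA vs TCAGC ✗; k=6: GGTTCA vs TCAGCA ✗.
Only k = 3 is perfect, so the longest perfect 3' overlap is 3.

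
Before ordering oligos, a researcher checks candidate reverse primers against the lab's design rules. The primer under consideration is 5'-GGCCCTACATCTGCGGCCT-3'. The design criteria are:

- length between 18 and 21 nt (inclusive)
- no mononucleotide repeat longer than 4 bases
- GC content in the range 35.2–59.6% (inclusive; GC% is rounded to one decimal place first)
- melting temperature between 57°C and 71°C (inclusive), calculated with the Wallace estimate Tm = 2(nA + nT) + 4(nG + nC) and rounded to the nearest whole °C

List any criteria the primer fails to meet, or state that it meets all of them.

Base counts: A=2, T=4, G=5, C=8 (length 19).
length: length 19 ✓
homopolymer run: longest run = 3 ✓
GC content: GC 13/19 = 68.4%, outside 35.2–59.6% ✗
Tm: Tm = 2·6 + 4·13 = 64°C ✓

Fails: GC content.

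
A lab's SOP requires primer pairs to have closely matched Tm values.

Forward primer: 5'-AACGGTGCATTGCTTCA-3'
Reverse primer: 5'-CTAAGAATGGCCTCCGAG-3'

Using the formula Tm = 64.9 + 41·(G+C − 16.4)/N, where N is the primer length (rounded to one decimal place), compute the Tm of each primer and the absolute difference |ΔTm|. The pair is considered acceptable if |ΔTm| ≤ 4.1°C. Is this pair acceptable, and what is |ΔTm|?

Forward: G+C = 8, N = 17 → Tm = 64.9 + 41·(8 − 16.4)/17 = 44.6°C.
Reverse: G+C = 10, N = 18 → Tm = 64.9 + 41·(10 − 16.4)/18 = 50.3°C.
|ΔTm| = |44.6 − 50.3| = 5.7°C, > 4.1°C.

|ΔTm| = 5.7°C; the pair is not acceptable.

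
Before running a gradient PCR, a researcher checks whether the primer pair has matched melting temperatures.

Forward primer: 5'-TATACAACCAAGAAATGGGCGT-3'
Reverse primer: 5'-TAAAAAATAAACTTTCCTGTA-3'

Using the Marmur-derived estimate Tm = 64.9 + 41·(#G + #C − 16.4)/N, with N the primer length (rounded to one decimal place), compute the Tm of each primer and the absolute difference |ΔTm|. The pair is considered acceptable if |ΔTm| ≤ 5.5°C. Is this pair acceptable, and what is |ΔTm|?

Forward: G+C = 9, N = 22 → Tm = 64.9 + 41·(9 − 16.4)/22 = 51.1°C.
Reverse: G+C = 4, N = 21 → Tm = 64.9 + 41·(4 − 16.4)/21 = 40.7°C.
|ΔTm| = |51.1 − 40.7| = 10.4°C, > 5.5°C.

|ΔTm| = 10.4°C; the pair is not acceptable.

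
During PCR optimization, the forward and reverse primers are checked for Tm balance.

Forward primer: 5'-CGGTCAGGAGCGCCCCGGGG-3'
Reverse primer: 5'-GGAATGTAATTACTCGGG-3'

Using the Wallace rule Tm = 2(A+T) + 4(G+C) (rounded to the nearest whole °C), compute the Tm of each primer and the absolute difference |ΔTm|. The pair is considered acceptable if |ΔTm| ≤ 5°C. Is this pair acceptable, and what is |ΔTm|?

|ΔTm| = 22°C; the pair is not acceptable.

Forward: A=2 T=1 G=10 C=7 → Tm = 2·3 + 4·17 = 74°C.
Reverse: A=5 T=5 G=6 C=2 → Tm = 2·10 + 4·8 = 52°C.
|ΔTm| = |74 − 52| = 22°C, > 5°C.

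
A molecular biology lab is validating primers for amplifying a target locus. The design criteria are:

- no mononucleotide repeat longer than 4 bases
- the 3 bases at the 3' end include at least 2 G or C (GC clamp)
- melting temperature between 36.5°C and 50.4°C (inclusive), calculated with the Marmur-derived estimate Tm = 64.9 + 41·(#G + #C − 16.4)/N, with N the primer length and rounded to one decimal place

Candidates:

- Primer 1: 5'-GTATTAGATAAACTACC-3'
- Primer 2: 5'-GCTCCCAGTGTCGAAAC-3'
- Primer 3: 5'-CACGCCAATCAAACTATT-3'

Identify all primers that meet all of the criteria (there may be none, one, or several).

Primer 1 (17 nt, A=7 T=5 G=2 C=3): longest run = 3 ✓; 3' end ACC has 2 G/C ✓; Tm = 64.9 + 41·(5 − 16.4)/17 = 37.4°C ✓ — passes.
Primer 2 (17 nt, A=4 T=3 G=4 C=6): longest run = 3 ✓; 3' end AAC has 1 G/C, need ≥2 ✗; Tm = 64.9 + 41·(10 − 16.4)/17 = 49.5°C ✓ — fails.
Primer 3 (18 nt, A=7 T=4 G=1 C=6): longest run = 3 ✓; 3' end ATT has 0 G/C, need ≥2 ✗; Tm = 64.9 + 41·(7 − 16.4)/18 = 43.5°C ✓ — fails.

Primer 1 only.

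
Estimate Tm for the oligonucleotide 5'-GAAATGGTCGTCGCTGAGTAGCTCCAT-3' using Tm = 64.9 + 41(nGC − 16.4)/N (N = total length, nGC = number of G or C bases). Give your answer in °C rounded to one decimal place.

Base counts: A=6, T=7, G=8, C=6; G+C = 14, N = 27.
Tm = 64.9 + 41·(14 − 16.4)/27 = 64.9 + -98.40/27 = 61.3°C.

61.3°C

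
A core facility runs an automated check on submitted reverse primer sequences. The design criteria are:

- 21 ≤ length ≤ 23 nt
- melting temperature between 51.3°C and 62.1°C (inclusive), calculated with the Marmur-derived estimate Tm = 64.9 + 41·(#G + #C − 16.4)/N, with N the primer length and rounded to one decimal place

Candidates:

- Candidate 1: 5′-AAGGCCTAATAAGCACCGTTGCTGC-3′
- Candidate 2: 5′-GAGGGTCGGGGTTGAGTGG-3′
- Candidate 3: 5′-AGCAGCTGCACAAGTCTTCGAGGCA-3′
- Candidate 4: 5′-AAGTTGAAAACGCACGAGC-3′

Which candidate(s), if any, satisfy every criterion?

None of the candidates satisfy all criteria.

Candidate 1 (25 nt, A=7 T=5 G=6 C=7): length 25, outside 21–23 ✗; Tm = 64.9 + 41·(13 − 16.4)/25 = 59.3°C ✓ — fails.
Candidate 2 (19 nt, A=2 T=4 G=12 C=1): length 19, outside 21–23 ✗; Tm = 64.9 + 41·(13 − 16.4)/19 = 57.6°C ✓ — fails.
Candidate 3 (25 nt, A=7 T=4 G=7 C=7): length 25, outside 21–23 ✗; Tm = 64.9 + 41·(14 − 16.4)/25 = 61.0°C ✓ — fails.
Candidate 4 (19 nt, A=8 T=2 G=5 C=4): length 19, outside 21–23 ✗; Tm = 64.9 + 41·(9 − 16.4)/19 = 48.9°C, outside 51.3–62.1°C ✗ — fails.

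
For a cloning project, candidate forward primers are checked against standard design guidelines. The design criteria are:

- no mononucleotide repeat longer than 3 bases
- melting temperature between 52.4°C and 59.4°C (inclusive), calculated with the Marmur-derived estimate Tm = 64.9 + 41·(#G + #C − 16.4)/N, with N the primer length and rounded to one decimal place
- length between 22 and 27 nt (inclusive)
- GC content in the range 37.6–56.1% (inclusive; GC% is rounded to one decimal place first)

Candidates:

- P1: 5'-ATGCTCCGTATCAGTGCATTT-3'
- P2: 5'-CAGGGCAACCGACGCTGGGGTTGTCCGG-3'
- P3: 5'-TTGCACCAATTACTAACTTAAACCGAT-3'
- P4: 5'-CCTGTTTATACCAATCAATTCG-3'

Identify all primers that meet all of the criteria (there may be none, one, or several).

P1 (21 nt, A=4 T=8 G=4 C=5): longest run = 3 ✓; Tm = 64.9 + 41·(9 − 16.4)/21 = 50.5°C, outside 52.4–59.4°C ✗; length 21, outside 22–27 ✗; GC 9/21 = 42.9% ✓ — fails.
P2 (28 nt, A=4 T=4 G=12 C=8): longest run = 4, exceeds 3 ✗; Tm = 64.9 + 41·(20 − 16.4)/28 = 70.2°C, outside 52.4–59.4°C ✗; length 28, outside 22–27 ✗; GC 20/28 = 71.4%, outside 37.6–56.1% ✗ — fails.
P3 (27 nt, A=10 T=8 G=2 C=7): longest run = 3 ✓; Tm = 64.9 + 41·(9 − 16.4)/27 = 53.7°C ✓; length 27 ✓; GC 9/27 = 33.3%, outside 37.6–56.1% ✗ — fails.
P4 (22 nt, A=6 T=8 G=2 C=6): longest run = 3 ✓; Tm = 64.9 + 41·(8 − 16.4)/22 = 49.2°C, outside 52.4–59.4°C ✗; length 22 ✓; GC 8/22 = 36.4%, outside 37.6–56.1% ✗ — fails.

None of the candidates satisfy all criteria.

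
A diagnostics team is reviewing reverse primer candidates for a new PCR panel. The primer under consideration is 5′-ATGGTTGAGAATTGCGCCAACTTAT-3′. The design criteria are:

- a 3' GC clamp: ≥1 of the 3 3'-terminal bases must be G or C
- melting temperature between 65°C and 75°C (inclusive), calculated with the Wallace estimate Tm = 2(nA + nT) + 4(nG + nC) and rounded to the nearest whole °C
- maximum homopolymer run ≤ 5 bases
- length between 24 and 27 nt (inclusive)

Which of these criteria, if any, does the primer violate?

Base counts: A=7, T=8, G=6, C=4 (length 25).
GC clamp: 3' end TAT has 0 G/C, need ≥1 ✗
Tm: Tm = 2·15 + 4·10 = 70°C ✓
homopolymer run: longest run = 2 ✓
length: length 25 ✓

Fails: GC clamp.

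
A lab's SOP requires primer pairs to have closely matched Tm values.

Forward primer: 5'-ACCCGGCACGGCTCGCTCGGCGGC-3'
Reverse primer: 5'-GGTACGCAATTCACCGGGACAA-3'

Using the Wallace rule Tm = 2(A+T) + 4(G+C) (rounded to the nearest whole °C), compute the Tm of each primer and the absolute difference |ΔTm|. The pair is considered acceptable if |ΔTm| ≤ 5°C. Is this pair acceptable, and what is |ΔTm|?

|ΔTm| = 20°C; the pair is not acceptable.

Forward: A=2 T=2 G=9 C=11 → Tm = 2·4 + 4·20 = 88°C.
Reverse: A=7 T=3 G=6 C=6 → Tm = 2·10 + 4·12 = 68°C.
|ΔTm| = |88 − 68| = 20°C, > 5°C.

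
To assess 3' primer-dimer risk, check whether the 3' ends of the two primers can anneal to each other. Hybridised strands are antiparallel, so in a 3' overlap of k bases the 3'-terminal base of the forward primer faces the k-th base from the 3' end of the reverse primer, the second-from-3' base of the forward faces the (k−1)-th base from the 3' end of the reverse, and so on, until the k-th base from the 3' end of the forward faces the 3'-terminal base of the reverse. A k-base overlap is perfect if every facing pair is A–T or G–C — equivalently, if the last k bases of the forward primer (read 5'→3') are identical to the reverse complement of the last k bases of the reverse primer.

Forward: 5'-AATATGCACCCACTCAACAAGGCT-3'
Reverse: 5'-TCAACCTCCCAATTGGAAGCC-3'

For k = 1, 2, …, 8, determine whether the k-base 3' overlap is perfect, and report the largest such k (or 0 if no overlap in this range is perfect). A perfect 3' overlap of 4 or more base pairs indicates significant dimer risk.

Last 8 bases (5'→3') — forward …ACAAGGCT, reverse …TGGAAGCC.
Reverse complement of the reverse primer's last 8 bases: GGCTTCCA; its first k bases are the reverse complement of the reverse primer's last k bases, so a perfect k-base overlap needs the forward primer's last k bases to equal them.
Comparing (forward last k vs required): k=1: T vs G ✗; k=2: CT vs GG ✗; k=3: GCT vs GGC ✗; k=4: GGCT vs GGCT ✓; k=5: AGGCT vs GGCTT ✗; k=6: AAGGCT vs GGCTTC ✗; k=7: CAAGGCT vs GGCTTCC ✗; k=8: ACAAGGCT vs GGCTTCCA ✗.
Only k = 4 is perfect, so the longest perfect 3' overlap is 4.

Longest perfect overlap: 4 complementary base pairs; significant dimer risk (threshold 4).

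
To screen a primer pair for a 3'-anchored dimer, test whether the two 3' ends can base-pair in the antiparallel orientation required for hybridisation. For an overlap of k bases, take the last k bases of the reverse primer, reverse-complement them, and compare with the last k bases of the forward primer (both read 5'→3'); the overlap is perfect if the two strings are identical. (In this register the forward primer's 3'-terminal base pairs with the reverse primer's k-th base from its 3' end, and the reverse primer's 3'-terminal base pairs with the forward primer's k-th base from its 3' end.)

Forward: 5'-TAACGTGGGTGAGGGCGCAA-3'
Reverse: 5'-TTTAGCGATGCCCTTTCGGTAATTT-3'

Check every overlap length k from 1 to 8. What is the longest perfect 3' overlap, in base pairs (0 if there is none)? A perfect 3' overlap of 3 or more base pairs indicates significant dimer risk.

Longest perfect overlap: 2 complementary base pairs; below the dimer-risk threshold (threshold 3).

Last 8 bases (5'→3') — forward …GGGCGCAA, reverse …GGTAATTT.
Reverse complement of the reverse primer's last 8 bases: AAATTACC; its first k bases are the reverse complement of the reverse primer's last k bases, so a perfect k-base overlap needs the forward primer's last k bases to equal them.
Comparing (forward last k vs required): k=1: A vs A ✓; k=2: AA vs AA ✓; k=3: CAA vs AAA ✗; k=4: GCAA vs AAAT ✗; k=5: CGCAA vs AAATT ✗; k=6: GCGCAA vs AAATTA ✗; k=7: GGCGCAA vs AAATTAC ✗; k=8: GGGCGCAA vs AAATTACC ✗.
Perfect overlaps at k = 1, 2; the largest is 2.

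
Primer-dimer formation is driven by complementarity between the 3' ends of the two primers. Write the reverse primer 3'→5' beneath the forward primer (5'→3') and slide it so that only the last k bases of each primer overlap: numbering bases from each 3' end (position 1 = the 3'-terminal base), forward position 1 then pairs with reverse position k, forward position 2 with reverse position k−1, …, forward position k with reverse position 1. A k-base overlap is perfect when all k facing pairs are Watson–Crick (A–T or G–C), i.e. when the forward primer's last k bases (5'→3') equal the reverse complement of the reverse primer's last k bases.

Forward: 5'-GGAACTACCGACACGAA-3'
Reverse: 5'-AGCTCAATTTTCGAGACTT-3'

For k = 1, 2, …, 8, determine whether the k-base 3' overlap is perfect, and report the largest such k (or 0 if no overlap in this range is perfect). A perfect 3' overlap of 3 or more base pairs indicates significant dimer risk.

Longest perfect overlap: 2 complementary base pairs; below the dimer-risk threshold (threshold 3).

Last 8 bases (5'→3') — forward …GACACGAA, reverse …CGAGACTT.
Reverse complement of the reverse primer's last 8 bases: AAGTCTCG; its first k bases are the reverse complement of the reverse primer's last k bases, so a perfect k-base overlap needs the forward primer's last k bases to equal them.
Comparing (forward last k vs required): k=1: A vs A ✓; k=2: AA vs AA ✓; k=3: GAA vs AAG ✗; k=4: CGAA vs AAGT ✗; k=5: ACGAA vs AAGTC ✗; k=6: CACGAA vs AAGTCT ✗; k=7: ACACGAA vs AAGTCTC ✗; k=8: GACACGAA vs AAGTCTCG ✗.
Perfect overlaps at k = 1, 2; the largest is 2.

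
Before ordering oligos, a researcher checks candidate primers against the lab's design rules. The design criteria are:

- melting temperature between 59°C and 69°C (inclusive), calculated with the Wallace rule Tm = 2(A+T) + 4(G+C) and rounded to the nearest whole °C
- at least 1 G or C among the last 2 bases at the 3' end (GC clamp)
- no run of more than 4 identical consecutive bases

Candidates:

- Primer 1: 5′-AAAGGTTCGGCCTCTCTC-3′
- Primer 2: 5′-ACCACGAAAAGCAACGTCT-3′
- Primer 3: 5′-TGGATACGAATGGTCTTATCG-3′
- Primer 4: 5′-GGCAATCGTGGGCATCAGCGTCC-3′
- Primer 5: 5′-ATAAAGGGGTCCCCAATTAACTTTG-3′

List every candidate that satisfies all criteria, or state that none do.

Primer 1 (18 nt, A=3 T=5 G=4 C=6): Tm = 2·8 + 4·10 = 56°C, outside 59–69°C ✗; 3' end TC has 1 G/C ✓; longest run = 3 ✓ — fails.
Primer 2 (19 nt, A=8 T=2 G=3 C=6): Tm = 2·10 + 4·9 = 56°C, outside 59–69°C ✗; 3' end CT has 1 G/C ✓; longest run = 4 ✓ — fails.
Primer 3 (21 nt, A=5 T=7 G=6 C=3): Tm = 2·12 + 4·9 = 60°C ✓; 3' end CG has 2 G/C ✓; longest run = 2 ✓ — passes.
Primer 4 (23 nt, A=4 T=4 G=8 C=7): Tm = 2·8 + 4·15 = 76°C, outside 59–69°C ✗; 3' end CC has 2 G/C ✓; longest run = 3 ✓ — fails.
Primer 5 (25 nt, A=8 T=7 G=5 C=5): Tm = 2·15 + 4·10 = 70°C, outside 59–69°C ✗; 3' end TG has 1 G/C ✓; longest run = 4 ✓ — fails.

Primer 3 only.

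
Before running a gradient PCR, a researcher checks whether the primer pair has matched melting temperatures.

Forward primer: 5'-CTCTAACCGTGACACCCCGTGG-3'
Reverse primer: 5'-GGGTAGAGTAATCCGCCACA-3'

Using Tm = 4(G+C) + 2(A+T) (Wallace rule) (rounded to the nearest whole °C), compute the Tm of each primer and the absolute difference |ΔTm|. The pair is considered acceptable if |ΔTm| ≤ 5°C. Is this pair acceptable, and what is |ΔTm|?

Forward: A=4 T=4 G=5 C=9 → Tm = 2·8 + 4·14 = 72°C.
Reverse: A=6 T=3 G=6 C=5 → Tm = 2·9 + 4·11 = 62°C.
|ΔTm| = |72 − 62| = 10°C, > 5°C.

|ΔTm| = 10°C; the pair is not acceptable.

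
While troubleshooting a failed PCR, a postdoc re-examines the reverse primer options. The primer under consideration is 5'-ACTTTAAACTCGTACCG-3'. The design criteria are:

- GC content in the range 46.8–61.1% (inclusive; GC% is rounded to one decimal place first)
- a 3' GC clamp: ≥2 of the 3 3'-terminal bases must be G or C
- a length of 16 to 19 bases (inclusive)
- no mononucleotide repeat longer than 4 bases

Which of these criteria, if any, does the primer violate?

Fails: GC content.

Base counts: A=5, T=5, G=2, C=5 (length 17).
GC content: GC 7/17 = 41.2%, outside 46.8–61.1% ✗
GC clamp: 3' end CCG has 3 G/C ✓
length: length 17 ✓
homopolymer run: longest run = 3 ✓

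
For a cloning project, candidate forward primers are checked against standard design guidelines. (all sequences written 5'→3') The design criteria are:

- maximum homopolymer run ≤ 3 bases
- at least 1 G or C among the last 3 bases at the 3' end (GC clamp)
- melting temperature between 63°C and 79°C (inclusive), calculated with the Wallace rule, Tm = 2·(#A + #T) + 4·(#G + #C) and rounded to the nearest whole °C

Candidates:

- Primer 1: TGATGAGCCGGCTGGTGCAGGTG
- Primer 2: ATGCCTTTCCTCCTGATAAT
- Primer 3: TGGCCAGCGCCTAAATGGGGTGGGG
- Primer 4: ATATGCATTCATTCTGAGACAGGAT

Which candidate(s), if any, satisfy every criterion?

Primer 1 (23 nt, A=3 T=5 G=11 C=4): longest run = 2 ✓; 3' end GTG has 2 G/C ✓; Tm = 2·8 + 4·15 = 76°C ✓ — passes.
Primer 2 (20 nt, A=4 T=8 G=2 C=6): longest run = 3 ✓; 3' end AAT has 0 G/C, need ≥1 ✗; Tm = 2·12 + 4·8 = 56°C, outside 63–79°C ✗ — fails.
Primer 3 (25 nt, A=4 T=4 G=12 C=5): longest run = 4, exceeds 3 ✗; 3' end GGG has 3 G/C ✓; Tm = 2·8 + 4·17 = 84°C, outside 63–79°C ✗ — fails.
Primer 4 (25 nt, A=8 T=8 G=5 C=4): longest run = 2 ✓; 3' end GAT has 1 G/C ✓; Tm = 2·16 + 4·9 = 68°C ✓ — passes.

Primer 1 and Primer 4.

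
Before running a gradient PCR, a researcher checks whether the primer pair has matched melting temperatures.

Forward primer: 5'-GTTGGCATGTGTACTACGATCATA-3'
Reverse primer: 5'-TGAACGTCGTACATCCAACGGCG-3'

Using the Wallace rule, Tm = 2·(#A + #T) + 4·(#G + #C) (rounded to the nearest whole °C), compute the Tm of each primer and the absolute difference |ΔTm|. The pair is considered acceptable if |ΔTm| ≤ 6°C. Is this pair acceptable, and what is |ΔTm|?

|ΔTm| = 4°C; the pair is acceptable.

Forward: A=6 T=8 G=6 C=4 → Tm = 2·14 + 4·10 = 68°C.
Reverse: A=6 T=4 G=6 C=7 → Tm = 2·10 + 4·13 = 72°C.
|ΔTm| = |68 − 72| = 4°C, ≤ 6°C.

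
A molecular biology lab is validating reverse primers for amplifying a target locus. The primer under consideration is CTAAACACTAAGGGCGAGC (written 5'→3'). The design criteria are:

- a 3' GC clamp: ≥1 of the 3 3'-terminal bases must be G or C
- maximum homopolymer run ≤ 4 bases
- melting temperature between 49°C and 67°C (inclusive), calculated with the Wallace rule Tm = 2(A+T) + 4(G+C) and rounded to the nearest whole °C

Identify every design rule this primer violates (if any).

Meets all criteria.

Base counts: A=7, T=2, G=5, C=5 (length 19).
GC clamp: 3' end AGC has 2 G/C ✓
homopolymer run: longest run = 3 ✓
Tm: Tm = 2·9 + 4·10 = 58°C ✓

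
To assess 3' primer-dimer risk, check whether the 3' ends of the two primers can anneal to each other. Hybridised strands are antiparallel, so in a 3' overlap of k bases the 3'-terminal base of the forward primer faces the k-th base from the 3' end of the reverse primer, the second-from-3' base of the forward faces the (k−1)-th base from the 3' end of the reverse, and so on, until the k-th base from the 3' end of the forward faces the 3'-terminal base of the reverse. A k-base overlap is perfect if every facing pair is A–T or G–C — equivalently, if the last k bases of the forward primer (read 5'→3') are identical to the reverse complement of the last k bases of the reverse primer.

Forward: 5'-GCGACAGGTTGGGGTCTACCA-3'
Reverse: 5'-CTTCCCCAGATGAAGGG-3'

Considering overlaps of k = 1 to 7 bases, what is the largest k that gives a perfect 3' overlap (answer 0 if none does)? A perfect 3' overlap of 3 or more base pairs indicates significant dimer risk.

Longest perfect overlap: 0 complementary base pairs; below the dimer-risk threshold (threshold 3).

Last 7 bases (5'→3') — forward …TCTACCA, reverse …TGAAGGG.
Reverse complement of the reverse primer's last 7 bases: CCCTTCA; its first k bases are the reverse complement of the reverse primer's last k bases, so a perfect k-base overlap needs the forward primer's last k bases to equal them.
Comparing (forward last k vs required): k=1: A vs C ✗; k=2: CA vs CC ✗; k=3: CCA vs CCC ✗; k=4: ACCA vs CCCT ✗; k=5: TACCA vs CCCTT ✗; k=6: CTACCA vs CCCTTC ✗; k=7: TCTACCA vs CCCTTCA ✗.
No overlap length from 1 to 7 is perfect, so the longest perfect 3' overlap is 0.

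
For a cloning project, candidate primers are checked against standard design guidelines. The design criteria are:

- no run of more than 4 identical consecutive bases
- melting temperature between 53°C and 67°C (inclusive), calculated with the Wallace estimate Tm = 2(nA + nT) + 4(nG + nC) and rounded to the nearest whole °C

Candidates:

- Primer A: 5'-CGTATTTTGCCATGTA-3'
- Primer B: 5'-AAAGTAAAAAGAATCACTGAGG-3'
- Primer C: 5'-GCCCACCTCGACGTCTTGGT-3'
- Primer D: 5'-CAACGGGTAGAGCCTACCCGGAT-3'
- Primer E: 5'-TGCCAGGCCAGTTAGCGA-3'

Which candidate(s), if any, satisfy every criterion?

Primer A (16 nt, A=3 T=7 G=3 C=3): longest run = 4 ✓; Tm = 2·10 + 4·6 = 44°C, outside 53–67°C ✗ — fails.
Primer B (22 nt, A=12 T=3 G=5 C=2): longest run = 5, exceeds 4 ✗; Tm = 2·15 + 4·7 = 58°C ✓ — fails.
Primer C (20 nt, A=2 T=5 G=5 C=8): longest run = 3 ✓; Tm = 2·7 + 4·13 = 66°C ✓ — passes.
Primer D (23 nt, A=6 T=3 G=7 C=7): longest run = 3 ✓; Tm = 2·9 + 4·14 = 74°C, outside 53–67°C ✗ — fails.
Primer E (18 nt, A=4 T=3 G=6 C=5): longest run = 2 ✓; Tm = 2·7 + 4·11 = 58°C ✓ — passes.

Primer C and Primer E.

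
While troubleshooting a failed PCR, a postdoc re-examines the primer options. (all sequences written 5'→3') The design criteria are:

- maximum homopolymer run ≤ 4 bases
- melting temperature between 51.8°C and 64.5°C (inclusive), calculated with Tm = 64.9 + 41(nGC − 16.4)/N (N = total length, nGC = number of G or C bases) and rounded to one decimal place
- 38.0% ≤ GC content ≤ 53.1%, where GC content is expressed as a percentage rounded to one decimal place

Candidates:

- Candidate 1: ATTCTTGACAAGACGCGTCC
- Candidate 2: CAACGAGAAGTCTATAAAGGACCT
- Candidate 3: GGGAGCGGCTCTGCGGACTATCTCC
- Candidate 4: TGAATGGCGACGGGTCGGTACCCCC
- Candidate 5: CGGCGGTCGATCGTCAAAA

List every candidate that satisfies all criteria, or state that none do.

Candidate 1 and Candidate 2.

Candidate 1 (20 nt, A=5 T=5 G=4 C=6): longest run = 2 ✓; Tm = 64.9 + 41·(10 − 16.4)/20 = 51.8°C ✓; GC 10/20 = 50.0% ✓ — passes.
Candidate 2 (24 nt, A=10 T=4 G=5 C=5): longest run = 3 ✓; Tm = 64.9 + 41·(10 − 16.4)/24 = 54.0°C ✓; GC 10/24 = 41.7% ✓ — passes.
Candidate 3 (25 nt, A=3 T=5 G=9 C=8): longest run = 3 ✓; Tm = 64.9 + 41·(17 − 16.4)/25 = 65.9°C, outside 51.8–64.5°C ✗; GC 17/25 = 68.0%, outside 38.0–53.1% ✗ — fails.
Candidate 4 (25 nt, A=4 T=4 G=9 C=8): longest run = 5, exceeds 4 ✗; Tm = 64.9 + 41·(17 − 16.4)/25 = 65.9°C, outside 51.8–64.5°C ✗; GC 17/25 = 68.0%, outside 38.0–53.1% ✗ — fails.
Candidate 5 (19 nt, A=5 T=3 G=6 C=5): longest run = 4 ✓; Tm = 64.9 + 41·(11 − 16.4)/19 = 53.2°C ✓; GC 11/19 = 57.9%, outside 38.0–53.1% ✗ — fails.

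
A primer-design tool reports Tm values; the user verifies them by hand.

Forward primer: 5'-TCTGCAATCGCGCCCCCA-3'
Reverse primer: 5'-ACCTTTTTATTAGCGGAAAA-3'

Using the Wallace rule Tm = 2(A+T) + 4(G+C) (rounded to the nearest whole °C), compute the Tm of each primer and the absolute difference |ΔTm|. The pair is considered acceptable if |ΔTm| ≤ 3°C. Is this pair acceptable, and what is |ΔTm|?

Forward: A=3 T=3 G=3 C=9 → Tm = 2·6 + 4·12 = 60°C.
Reverse: A=7 T=7 G=3 C=3 → Tm = 2·14 + 4·6 = 52°C.
|ΔTm| = |60 − 52| = 8°C, > 3°C.

|ΔTm| = 8°C; the pair is not acceptable.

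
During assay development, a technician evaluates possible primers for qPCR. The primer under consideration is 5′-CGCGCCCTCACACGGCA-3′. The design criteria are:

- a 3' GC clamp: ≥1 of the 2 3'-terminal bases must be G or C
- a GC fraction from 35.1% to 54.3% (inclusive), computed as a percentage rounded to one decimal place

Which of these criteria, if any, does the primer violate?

Base counts: A=3, T=1, G=4, C=9 (length 17).
GC clamp: 3' end CA has 1 G/C ✓
GC content: GC 13/17 = 76.5%, outside 35.1–54.3% ✗

Fails: GC content.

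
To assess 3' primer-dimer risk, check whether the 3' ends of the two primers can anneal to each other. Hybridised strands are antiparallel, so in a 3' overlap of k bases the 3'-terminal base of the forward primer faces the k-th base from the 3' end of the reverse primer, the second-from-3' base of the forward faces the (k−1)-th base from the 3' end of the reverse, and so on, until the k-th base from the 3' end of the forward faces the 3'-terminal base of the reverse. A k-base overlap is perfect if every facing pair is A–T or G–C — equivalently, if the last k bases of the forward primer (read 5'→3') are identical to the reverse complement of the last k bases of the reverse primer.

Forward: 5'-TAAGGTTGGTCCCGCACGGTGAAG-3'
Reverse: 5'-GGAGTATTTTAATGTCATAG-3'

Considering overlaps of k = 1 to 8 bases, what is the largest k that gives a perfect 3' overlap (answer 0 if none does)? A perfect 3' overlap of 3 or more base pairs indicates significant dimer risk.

Longest perfect overlap: 0 complementary base pairs; below the dimer-risk threshold (threshold 3).

Last 8 bases (5'→3') — forward …CGGTGAAG, reverse …TGTCATAG.
Reverse complement of the reverse primer's last 8 bases: CTATGACA; its first k bases are the reverse complement of the reverse primer's last k bases, so a perfect k-base overlap needs the forward primer's last k bases to equal them.
Comparing (forward last k vs required): k=1: G vs C ✗; k=2: AG vs CT ✗; k=3: AAG vs CTA ✗; k=4: GAAG vs CTAT ✗; k=5: TGAAG vs CTATG ✗; k=6: GTGAAG vs CTATGA ✗; k=7: GGTGAAG vs CTATGAC ✗; k=8: CGGTGAAG vs CTATGACA ✗.
No overlap length from 1 to 8 is perfect, so the longest perfect 3' overlap is 0.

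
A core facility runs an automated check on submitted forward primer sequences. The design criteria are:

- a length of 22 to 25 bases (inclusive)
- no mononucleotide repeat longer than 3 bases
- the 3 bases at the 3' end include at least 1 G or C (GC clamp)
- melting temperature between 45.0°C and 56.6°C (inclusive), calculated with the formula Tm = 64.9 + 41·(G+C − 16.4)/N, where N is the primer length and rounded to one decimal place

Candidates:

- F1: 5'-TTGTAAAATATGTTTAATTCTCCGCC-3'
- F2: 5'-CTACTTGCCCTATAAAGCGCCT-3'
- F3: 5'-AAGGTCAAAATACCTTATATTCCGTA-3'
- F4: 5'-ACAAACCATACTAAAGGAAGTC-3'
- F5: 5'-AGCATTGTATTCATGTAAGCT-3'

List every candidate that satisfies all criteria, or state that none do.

F2 and F4.

F1 (26 nt, A=7 T=11 G=3 C=5): length 26, outside 22–25 ✗; longest run = 4, exceeds 3 ✗; 3' end GCC has 3 G/C ✓; Tm = 64.9 + 41·(8 − 16.4)/26 = 51.7°C ✓ — fails.
F2 (22 nt, A=5 T=6 G=3 C=8): length 22 ✓; longest run = 3 ✓; 3' end CCT has 2 G/C ✓; Tm = 64.9 + 41·(11 − 16.4)/22 = 54.8°C ✓ — passes.
F3 (26 nt, A=10 T=8 G=3 C=5): length 26, outside 22–25 ✗; longest run = 4, exceeds 3 ✗; 3' end GTA has 1 G/C ✓; Tm = 64.9 + 41·(8 − 16.4)/26 = 51.7°C ✓ — fails.
F4 (22 nt, A=11 T=3 G=3 C=5): length 22 ✓; longest run = 3 ✓; 3' end GTC has 2 G/C ✓; Tm = 64.9 + 41·(8 − 16.4)/22 = 49.2°C ✓ — passes.
F5 (21 nt, A=6 T=8 G=4 C=3): length 21, outside 22–25 ✗; longest run = 2 ✓; 3' end GCT has 2 G/C ✓; Tm = 64.9 + 41·(7 − 16.4)/21 = 46.5°C ✓ — fails.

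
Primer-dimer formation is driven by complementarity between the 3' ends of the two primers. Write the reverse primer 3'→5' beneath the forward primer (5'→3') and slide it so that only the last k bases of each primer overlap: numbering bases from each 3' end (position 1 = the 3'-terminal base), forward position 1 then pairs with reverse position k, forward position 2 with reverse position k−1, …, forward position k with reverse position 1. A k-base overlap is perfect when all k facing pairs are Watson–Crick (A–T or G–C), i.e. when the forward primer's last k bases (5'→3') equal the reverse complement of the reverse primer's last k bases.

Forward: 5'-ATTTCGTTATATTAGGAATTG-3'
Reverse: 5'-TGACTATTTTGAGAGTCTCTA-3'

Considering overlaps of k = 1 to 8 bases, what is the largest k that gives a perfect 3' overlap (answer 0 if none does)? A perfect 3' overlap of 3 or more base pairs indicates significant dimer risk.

Longest perfect overlap: 0 complementary base pairs; below the dimer-risk threshold (threshold 3).

Last 8 bases (5'→3') — forward …AGGAATTG, reverse …AGTCTCTA.
Reverse complement of the reverse primer's last 8 bases: TAGAGACT; its first k bases are the reverse complement of the reverse primer's last k bases, so a perfect k-base overlap needs the forward primer's last k bases to equal them.
Comparing (forward last k vs required): k=1: G vs T ✗; k=2: TG vs TA ✗; k=3: TTG vs TAG ✗; k=4: ATTG vs TAGA ✗; k=5: AATTG vs TAGAG ✗; k=6: GAATTG vs TAGAGA ✗; k=7: GGAATTG vs TAGAGAC ✗; k=8: AGGAATTG vs TAGAGACT ✗.
No overlap length from 1 to 8 is perfect, so the longest perfect 3' overlap is 0.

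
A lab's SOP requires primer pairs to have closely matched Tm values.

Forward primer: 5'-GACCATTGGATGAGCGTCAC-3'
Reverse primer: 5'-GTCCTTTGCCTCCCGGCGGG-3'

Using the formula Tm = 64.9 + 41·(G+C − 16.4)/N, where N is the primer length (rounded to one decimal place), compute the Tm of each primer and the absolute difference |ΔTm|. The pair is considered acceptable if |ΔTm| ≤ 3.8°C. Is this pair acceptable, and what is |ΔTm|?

|ΔTm| = 8.2°C; the pair is not acceptable.

Forward: G+C = 11, N = 20 → Tm = 64.9 + 41·(11 − 16.4)/20 = 53.8°C.
Reverse: G+C = 15, N = 20 → Tm = 64.9 + 41·(15 − 16.4)/20 = 62.0°C.
|ΔTm| = |53.8 − 62.0| = 8.2°C, > 3.8°C.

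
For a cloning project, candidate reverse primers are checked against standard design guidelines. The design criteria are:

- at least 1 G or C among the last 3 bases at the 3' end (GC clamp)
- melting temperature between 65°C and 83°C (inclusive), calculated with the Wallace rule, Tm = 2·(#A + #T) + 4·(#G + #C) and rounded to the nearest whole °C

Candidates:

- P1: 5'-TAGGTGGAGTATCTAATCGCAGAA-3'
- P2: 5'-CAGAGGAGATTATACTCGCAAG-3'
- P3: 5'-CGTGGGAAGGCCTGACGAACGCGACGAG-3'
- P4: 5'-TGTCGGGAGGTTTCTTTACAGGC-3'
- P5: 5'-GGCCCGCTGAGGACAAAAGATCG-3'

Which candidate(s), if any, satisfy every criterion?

P1, P4 and P5.

P1 (24 nt, A=8 T=6 G=7 C=3): 3' end GAA has 1 G/C ✓; Tm = 2·14 + 4·10 = 68°C ✓ — passes.
P2 (22 nt, A=8 T=4 G=6 C=4): 3' end AAG has 1 G/C ✓; Tm = 2·12 + 4·10 = 64°C, outside 65–83°C ✗ — fails.
P3 (28 nt, A=7 T=2 G=12 C=7): 3' end GAG has 2 G/C ✓; Tm = 2·9 + 4·19 = 94°C, outside 65–83°C ✗ — fails.
P4 (23 nt, A=3 T=8 G=8 C=4): 3' end GGC has 3 G/C ✓; Tm = 2·11 + 4·12 = 70°C ✓ — passes.
P5 (23 nt, A=7 T=2 G=8 C=6): 3' end TCG has 2 G/C ✓; Tm = 2·9 + 4·14 = 74°C ✓ — passes.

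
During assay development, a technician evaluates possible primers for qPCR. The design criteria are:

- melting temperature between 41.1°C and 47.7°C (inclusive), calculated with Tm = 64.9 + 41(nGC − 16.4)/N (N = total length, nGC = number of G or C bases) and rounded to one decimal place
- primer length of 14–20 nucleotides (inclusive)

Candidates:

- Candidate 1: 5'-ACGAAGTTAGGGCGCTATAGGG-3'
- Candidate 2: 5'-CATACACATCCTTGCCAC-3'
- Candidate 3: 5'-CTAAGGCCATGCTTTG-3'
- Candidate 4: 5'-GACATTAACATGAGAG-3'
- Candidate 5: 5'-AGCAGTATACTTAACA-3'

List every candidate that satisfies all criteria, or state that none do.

Candidate 1 (22 nt, A=6 T=4 G=9 C=3): Tm = 64.9 + 41·(12 − 16.4)/22 = 56.7°C, outside 41.1–47.7°C ✗; length 22, outside 14–20 ✗ — fails.
Candidate 2 (18 nt, A=5 T=4 G=1 C=8): Tm = 64.9 + 41·(9 − 16.4)/18 = 48.0°C, outside 41.1–47.7°C ✗; length 18 ✓ — fails.
Candidate 3 (16 nt, A=3 T=5 G=4 C=4): Tm = 64.9 + 41·(8 − 16.4)/16 = 43.4°C ✓; length 16 ✓ — passes.
Candidate 4 (16 nt, A=7 T=3 G=4 C=2): Tm = 64.9 + 41·(6 − 16.4)/16 = 38.3°C, outside 41.1–47.7°C ✗; length 16 ✓ — fails.
Candidate 5 (16 nt, A=7 T=4 G=2 C=3): Tm = 64.9 + 41·(5 − 16.4)/16 = 35.7°C, outside 41.1–47.7°C ✗; length 16 ✓ — fails.

Candidate 3 only.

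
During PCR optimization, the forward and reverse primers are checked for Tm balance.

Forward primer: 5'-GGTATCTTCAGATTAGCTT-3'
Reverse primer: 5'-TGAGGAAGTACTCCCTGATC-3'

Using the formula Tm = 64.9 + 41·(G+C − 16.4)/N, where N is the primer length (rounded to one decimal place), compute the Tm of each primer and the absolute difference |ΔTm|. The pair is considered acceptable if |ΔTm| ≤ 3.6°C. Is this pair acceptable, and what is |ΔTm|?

|ΔTm| = 7.2°C; the pair is not acceptable.

Forward: G+C = 7, N = 19 → Tm = 64.9 + 41·(7 − 16.4)/19 = 44.6°C.
Reverse: G+C = 10, N = 20 → Tm = 64.9 + 41·(10 − 16.4)/20 = 51.8°C.
|ΔTm| = |44.6 − 51.8| = 7.2°C, > 3.6°C.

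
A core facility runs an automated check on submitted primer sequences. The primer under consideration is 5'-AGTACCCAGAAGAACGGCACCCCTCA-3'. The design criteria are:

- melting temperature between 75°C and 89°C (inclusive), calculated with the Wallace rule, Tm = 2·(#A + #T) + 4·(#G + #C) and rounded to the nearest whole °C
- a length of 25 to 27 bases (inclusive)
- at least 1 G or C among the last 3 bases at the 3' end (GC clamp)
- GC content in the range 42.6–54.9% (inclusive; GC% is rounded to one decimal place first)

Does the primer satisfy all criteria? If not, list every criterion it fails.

Fails: GC content.

Base counts: A=9, T=2, G=5, C=10 (length 26).
Tm: Tm = 2·11 + 4·15 = 82°C ✓
length: length 26 ✓
GC clamp: 3' end TCA has 1 G/C ✓
GC content: GC 15/26 = 57.7%, outside 42.6–54.9% ✗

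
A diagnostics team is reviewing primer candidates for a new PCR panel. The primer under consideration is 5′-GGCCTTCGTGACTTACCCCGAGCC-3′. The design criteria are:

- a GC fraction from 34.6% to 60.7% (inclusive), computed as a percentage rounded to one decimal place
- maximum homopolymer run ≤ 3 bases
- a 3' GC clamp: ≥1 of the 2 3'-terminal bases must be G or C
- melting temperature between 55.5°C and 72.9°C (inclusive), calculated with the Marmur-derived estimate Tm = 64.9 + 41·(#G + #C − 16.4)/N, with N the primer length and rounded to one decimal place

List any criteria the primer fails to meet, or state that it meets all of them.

Fails: GC content, homopolymer run.

Base counts: A=3, T=5, G=6, C=10 (length 24).
GC content: GC 16/24 = 66.7%, outside 34.6–60.7% ✗
homopolymer run: longest run = 4, exceeds 3 ✗
GC clamp: 3' end CC has 2 G/C ✓
Tm: Tm = 64.9 + 41·(16 − 16.4)/24 = 64.2°C ✓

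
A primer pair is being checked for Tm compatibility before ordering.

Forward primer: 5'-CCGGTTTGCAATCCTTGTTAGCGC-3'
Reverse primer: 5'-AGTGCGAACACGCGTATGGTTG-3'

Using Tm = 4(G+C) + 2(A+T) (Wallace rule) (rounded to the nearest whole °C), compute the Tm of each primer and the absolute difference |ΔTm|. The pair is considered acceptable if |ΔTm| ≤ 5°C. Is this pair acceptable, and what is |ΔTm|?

Forward: A=3 T=8 G=6 C=7 → Tm = 2·11 + 4·13 = 74°C.
Reverse: A=5 T=5 G=8 C=4 → Tm = 2·10 + 4·12 = 68°C.
|ΔTm| = |74 − 68| = 6°C, > 5°C.

|ΔTm| = 6°C; the pair is not acceptable.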